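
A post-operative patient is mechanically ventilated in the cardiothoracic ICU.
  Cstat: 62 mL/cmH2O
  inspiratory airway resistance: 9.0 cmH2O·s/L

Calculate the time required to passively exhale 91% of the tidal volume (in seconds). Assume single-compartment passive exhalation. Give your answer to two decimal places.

τ = R × C = 9.0 × 62 mL/cmH2O = 9.0 × 0.062 L/cmH2O = 0.558 s.
Exhaled fraction f = 1 − e^(−t/τ) → t = −τ·ln(1 − f) = −0.558·ln(0.09) = 1.344 s.

1.34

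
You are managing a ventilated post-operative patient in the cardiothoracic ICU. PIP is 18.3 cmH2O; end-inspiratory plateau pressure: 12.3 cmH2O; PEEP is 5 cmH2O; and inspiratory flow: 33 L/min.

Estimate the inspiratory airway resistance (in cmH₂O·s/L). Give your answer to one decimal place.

Flow: 33 L/min ÷ 60 = 0.55 L/s.
Raw = (PIP − Pplat) / flow = (18.3 − 12.3) / 0.55 = 6.0 / 0.55 = 10.909 cmH2O·s/L.

10.9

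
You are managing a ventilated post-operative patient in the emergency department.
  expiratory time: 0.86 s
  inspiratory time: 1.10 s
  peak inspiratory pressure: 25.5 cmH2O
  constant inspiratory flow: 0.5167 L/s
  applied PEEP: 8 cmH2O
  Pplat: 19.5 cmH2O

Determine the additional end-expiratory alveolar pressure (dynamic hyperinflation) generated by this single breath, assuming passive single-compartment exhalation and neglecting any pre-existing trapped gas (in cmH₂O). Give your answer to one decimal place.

2.6

Vt = flow × Ti = 0.5167 L/s × 1.10 s × 1000 mL/L = 568.37 mL.
R = (PIP − Pplat)/V̇ = (25.5 − 19.5) / 0.5167 = 6.0/0.5167 = 11.612 cmH2O·s/L.
C = Vt/(Pplat − PEEP) = 568.37 / (19.5 − 8) = 568.37/11.5 = 49.423 mL/cmH2O.
τ = R × C = 11.612 × 0.04942 L/cmH2O = 0.5739 s.
Fraction remaining = e^(−Te/τ) = e^(−0.86/0.5739) = 0.2235; trapped volume = 568.37 × 0.2235 = 127.03 mL.
Additional alveolar pressure from trapping ≈ V_trapped / C = 127.03 / 49.423 = 2.57 cmH2O.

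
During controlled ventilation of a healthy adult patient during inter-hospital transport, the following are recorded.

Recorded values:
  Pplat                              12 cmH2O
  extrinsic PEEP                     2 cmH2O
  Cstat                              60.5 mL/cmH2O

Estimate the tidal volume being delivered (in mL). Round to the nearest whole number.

Vt = Cstat × (Pplat − PEEP) = 60.5 × (12 − 2) = 60.5 × 10.0 = 605.0 mL.

605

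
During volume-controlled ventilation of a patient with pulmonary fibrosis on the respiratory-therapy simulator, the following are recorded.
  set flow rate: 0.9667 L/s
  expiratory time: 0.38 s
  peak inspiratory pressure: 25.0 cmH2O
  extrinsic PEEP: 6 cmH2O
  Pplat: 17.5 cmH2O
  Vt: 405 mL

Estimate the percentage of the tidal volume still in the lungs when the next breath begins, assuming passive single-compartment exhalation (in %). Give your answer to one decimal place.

R = (PIP − Pplat)/V̇ = (25.0 − 17.5) / 0.9667 = 7.5/0.9667 = 7.758 cmH2O·s/L.
C = Vt/(Pplat − PEEP) = 405.0 / (17.5 − 6) = 405.0/11.5 = 35.217 mL/cmH2O.
τ = R × C = 7.758 × 0.03522 L/cmH2O = 0.2732 s.
Fraction remaining at end-expiration = e^(−Te/τ) = e^(−0.38/0.2732) = 0.2488 → 24.88%.

24.9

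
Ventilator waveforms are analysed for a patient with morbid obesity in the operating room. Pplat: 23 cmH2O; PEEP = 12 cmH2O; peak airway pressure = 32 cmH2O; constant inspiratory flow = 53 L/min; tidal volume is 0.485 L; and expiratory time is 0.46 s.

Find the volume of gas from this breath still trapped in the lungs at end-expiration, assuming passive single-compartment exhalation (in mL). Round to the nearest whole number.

174

Flow: 53 L/min ÷ 60 = 0.8833 L/s.
R = (PIP − Pplat)/V̇ = (32 − 23) / 0.8833 = 9.0/0.8833 = 10.189 cmH2O·s/L.
C = Vt/(Pplat − PEEP) = 485.0 / (23 − 12) = 485.0/11.0 = 44.091 mL/cmH2O.
τ = R × C = 10.189 × 0.04409 L/cmH2O = 0.4492 s.
Fraction remaining = e^(−Te/τ) = e^(−0.46/0.4492) = 0.3591.
Trapped volume = 485.0 × 0.3591 = 174.16 mL.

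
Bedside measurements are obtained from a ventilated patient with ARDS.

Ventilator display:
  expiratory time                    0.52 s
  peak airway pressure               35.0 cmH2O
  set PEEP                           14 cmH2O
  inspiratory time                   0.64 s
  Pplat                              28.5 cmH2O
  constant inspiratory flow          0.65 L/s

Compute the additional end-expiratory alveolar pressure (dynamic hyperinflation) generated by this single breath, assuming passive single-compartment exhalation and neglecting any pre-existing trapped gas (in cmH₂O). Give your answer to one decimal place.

2.4

Vt = flow × Ti = 0.65 L/s × 0.64 s × 1000 mL/L = 416.0 mL.
R = (PIP − Pplat)/V̇ = (35.0 − 28.5) / 0.65 = 6.5/0.65 = 10.0 cmH2O·s/L.
C = Vt/(Pplat − PEEP) = 416.0 / (28.5 − 14) = 416.0/14.5 = 28.69 mL/cmH2O.
τ = R × C = 10.0 × 0.02869 L/cmH2O = 0.2869 s.
Fraction remaining = e^(−Te/τ) = e^(−0.52/0.2869) = 0.1632; trapped volume = 416.0 × 0.1632 = 67.891 mL.
Additional alveolar pressure from trapping ≈ V_trapped / C = 67.891 / 28.69 = 2.366 cmH2O.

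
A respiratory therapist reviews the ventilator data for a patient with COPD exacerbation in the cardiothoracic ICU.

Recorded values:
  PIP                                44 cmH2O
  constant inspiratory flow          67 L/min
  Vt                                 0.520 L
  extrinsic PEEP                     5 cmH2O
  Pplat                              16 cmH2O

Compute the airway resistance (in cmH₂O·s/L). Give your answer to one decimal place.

Flow: 67 L/min ÷ 60 = 1.1167 L/s.
Raw = (PIP − Pplat) / flow = (44 − 16) / 1.1167 = 28.0 / 1.1167 = 25.074 cmH2O·s/L.

25.1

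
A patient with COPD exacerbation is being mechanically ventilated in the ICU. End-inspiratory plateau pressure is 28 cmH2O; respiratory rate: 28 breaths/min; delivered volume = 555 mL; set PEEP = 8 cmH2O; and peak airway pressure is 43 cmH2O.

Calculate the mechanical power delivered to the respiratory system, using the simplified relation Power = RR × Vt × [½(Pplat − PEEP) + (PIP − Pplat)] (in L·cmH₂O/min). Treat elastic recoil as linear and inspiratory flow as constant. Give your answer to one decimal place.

Per-breath work = Vt × [½(Pplat−PEEP) + (PIP−Pplat)] = 0.555 × [0.5×20.0 + 15.0] = 0.555 × 25.0 = 13.875 L·cmH2O.
Power = 28 × 13.875 = 388.5 L·cmH2O/min.

388.5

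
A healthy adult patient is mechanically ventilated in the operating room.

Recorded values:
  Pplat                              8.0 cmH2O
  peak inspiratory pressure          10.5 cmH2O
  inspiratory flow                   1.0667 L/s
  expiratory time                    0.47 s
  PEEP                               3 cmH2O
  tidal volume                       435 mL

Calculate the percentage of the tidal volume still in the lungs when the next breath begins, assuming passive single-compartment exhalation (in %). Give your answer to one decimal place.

10.0

R = (PIP − Pplat)/V̇ = (10.5 − 8.0) / 1.0667 = 2.5/1.0667 = 2.344 cmH2O·s/L.
C = Vt/(Pplat − PEEP) = 435.0 / (8.0 − 3) = 435.0/5.0 = 87.0 mL/cmH2O.
τ = R × C = 2.344 × 0.087 L/cmH2O = 0.2039 s.
Fraction remaining at end-expiration = e^(−Te/τ) = e^(−0.47/0.2039) = 0.09975 → 9.975%.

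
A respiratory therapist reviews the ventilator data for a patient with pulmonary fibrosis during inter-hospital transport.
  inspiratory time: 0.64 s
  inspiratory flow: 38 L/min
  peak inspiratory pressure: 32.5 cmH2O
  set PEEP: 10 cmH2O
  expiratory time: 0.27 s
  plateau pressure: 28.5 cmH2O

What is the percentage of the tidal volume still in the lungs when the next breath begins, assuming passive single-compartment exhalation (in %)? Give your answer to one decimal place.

14.2

Flow: 38 L/min ÷ 60 = 0.6333 L/s.
Vt = flow × Ti = 0.6333 L/s × 0.64 s × 1000 mL/L = 405.31 mL.
R = (PIP − Pplat)/V̇ = (32.5 − 28.5) / 0.6333 = 4.0/0.6333 = 6.316 cmH2O·s/L.
C = Vt/(Pplat − PEEP) = 405.31 / (28.5 − 10) = 405.31/18.5 = 21.909 mL/cmH2O.
τ = R × C = 6.316 × 0.02191 L/cmH2O = 0.1384 s.
Fraction remaining at end-expiration = e^(−Te/τ) = e^(−0.27/0.1384) = 0.1422 → 14.22%.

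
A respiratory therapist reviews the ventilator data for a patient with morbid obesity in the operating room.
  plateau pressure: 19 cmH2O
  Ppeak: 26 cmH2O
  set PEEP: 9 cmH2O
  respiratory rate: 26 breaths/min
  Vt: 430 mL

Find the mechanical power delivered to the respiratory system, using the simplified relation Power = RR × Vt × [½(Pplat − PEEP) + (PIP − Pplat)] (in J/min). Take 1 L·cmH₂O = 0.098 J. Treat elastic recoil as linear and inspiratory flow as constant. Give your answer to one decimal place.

Per-breath work = Vt × [½(Pplat−PEEP) + (PIP−Pplat)] = 0.430 × [0.5×10.0 + 7.0] = 0.430 × 12.0 = 5.16 L·cmH2O.
Power = 26 × 5.16 = 134.16 L·cmH2O/min.
× 0.098 J/(L·cmH2O) → 13.148 J/min.

13.1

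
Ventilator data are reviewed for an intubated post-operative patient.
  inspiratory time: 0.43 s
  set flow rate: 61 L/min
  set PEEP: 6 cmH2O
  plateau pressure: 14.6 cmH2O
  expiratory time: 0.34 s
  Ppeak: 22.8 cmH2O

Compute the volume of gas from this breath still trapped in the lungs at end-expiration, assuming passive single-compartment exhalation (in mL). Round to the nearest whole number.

191

Flow: 61 L/min ÷ 60 = 1.0167 L/s.
Vt = flow × Ti = 1.0167 L/s × 0.43 s × 1000 mL/L = 437.18 mL.
R = (PIP − Pplat)/V̇ = (22.8 − 14.6) / 1.0167 = 8.2/1.0167 = 8.065 cmH2O·s/L.
C = Vt/(Pplat − PEEP) = 437.18 / (14.6 − 6) = 437.18/8.6 = 50.835 mL/cmH2O.
τ = R × C = 8.065 × 0.05084 L/cmH2O = 0.41 s.
Fraction remaining = e^(−Te/τ) = e^(−0.34/0.41) = 0.4364.
Trapped volume = 437.18 × 0.4364 = 190.79 mL.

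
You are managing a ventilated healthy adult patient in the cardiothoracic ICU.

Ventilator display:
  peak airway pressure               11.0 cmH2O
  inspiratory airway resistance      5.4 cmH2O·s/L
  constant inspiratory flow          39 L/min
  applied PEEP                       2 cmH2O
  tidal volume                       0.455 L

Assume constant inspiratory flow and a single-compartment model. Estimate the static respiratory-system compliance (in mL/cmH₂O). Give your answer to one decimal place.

Flow: 39 L/min ÷ 60 = 0.65 L/s.
Equation of motion (constant flow): PIP = Vt/C + R·V̇ + PEEP.
Vt/C = PIP − R·V̇ − PEEP = 11.0 − 5.4×0.65 − 2 = 11.0 − 3.51 − 2 = 5.49 cmH2O.
C = Vt / 5.49 = 455 / 5.49 = 82.878 mL/cmH2O.

82.9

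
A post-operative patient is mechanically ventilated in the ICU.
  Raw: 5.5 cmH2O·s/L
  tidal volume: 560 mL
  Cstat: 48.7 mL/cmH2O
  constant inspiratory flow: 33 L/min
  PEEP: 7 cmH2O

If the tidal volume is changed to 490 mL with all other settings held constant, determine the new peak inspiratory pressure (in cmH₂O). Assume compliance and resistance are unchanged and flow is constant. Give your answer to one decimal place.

Flow: 33 L/min ÷ 60 = 0.55 L/s.
PIP = Vt/C + R·V̇ + PEEP (constant-flow equation of motion).
Only the elastic term changes: ΔPIP = ΔVt / C = (490 − 560) / 48.7 = -1.437 cmH2O.
Original PIP = 560/48.7 + 5.5×0.55 + 7 = 21.524 cmH2O; new PIP = 21.524 + (-1.437) = 20.087 cmH2O.

20.1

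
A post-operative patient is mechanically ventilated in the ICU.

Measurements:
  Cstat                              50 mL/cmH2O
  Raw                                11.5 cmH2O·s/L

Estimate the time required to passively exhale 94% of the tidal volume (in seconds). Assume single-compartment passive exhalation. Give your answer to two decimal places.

τ = R × C = 11.5 × 50 mL/cmH2O = 11.5 × 0.050 L/cmH2O = 0.575 s.
Exhaled fraction f = 1 − e^(−t/τ) → t = −τ·ln(1 − f) = −0.575·ln(0.06) = 1.618 s.

1.62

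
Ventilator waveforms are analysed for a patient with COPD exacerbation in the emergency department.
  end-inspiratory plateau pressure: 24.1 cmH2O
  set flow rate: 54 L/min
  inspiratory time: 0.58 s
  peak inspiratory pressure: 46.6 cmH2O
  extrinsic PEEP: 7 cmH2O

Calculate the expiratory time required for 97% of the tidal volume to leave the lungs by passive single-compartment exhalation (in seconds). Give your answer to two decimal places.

2.68

Flow: 54 L/min ÷ 60 = 0.9 L/s.
Vt = flow × Ti = 0.9 L/s × 0.58 s × 1000 mL/L = 522.0 mL.
R = (PIP − Pplat)/V̇ = (46.6 − 24.1) / 0.9 = 22.5/0.9 = 25.0 cmH2O·s/L.
C = Vt/(Pplat − PEEP) = 522.0 / (24.1 − 7) = 522.0/17.1 = 30.526 mL/cmH2O.
τ = R × C = 25.0 × 0.03053 L/cmH2O = 0.7633 s.
t = −τ·ln(1 − 0.97) = −0.7633·ln(0.03) = 2.677 s.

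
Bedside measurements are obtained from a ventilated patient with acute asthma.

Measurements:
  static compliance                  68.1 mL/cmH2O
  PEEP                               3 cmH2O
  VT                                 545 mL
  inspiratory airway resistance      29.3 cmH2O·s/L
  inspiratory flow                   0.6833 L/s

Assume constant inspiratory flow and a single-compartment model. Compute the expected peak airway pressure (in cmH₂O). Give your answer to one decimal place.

Equation of motion (constant flow): PIP = Vt/C + R·V̇ + PEEP.
PIP = 545/68.1 + 29.3×0.6833 + 3 = 8.003 + 20.021 + 3 = 31.024 cmH2O.

31.0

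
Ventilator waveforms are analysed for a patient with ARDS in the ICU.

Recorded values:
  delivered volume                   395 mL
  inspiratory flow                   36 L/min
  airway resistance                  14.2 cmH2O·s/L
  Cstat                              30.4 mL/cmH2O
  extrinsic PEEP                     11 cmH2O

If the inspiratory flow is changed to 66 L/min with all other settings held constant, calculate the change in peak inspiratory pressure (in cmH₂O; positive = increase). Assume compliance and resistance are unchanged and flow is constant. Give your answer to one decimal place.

7.1

Flow: 36 L/min ÷ 60 = 0.6 L/s.
New flow: 66 L/min ÷ 60 = 1.1 L/s.
PIP = Vt/C + R·V̇ + PEEP (constant-flow equation of motion).
Only the resistive term changes: ΔPIP = R × ΔV̇ = 14.2 × (1.1 − 0.6) = 14.2 × 0.5 = 7.1 cmH2O.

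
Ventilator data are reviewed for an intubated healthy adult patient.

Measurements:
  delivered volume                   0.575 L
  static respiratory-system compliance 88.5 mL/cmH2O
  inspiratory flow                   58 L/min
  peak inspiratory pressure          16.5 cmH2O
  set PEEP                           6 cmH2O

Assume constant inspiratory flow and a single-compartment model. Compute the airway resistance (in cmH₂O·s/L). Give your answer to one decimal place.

Flow: 58 L/min ÷ 60 = 0.9667 L/s.
Equation of motion (constant flow): PIP = Vt/C + R·V̇ + PEEP.
R·V̇ = PIP − Vt/C − PEEP = 16.5 − 575/88.5 − 6 = 16.5 − 6.497 − 6 = 4.003 cmH2O.
R = 4.003 / 0.9667 = 4.141 cmH2O·s/L.

4.1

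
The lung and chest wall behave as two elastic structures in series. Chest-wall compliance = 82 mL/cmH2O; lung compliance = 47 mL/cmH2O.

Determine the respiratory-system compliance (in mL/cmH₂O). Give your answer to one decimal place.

29.9

Lung and chest wall are elastances in series: 1/Crs = 1/CL + 1/Ccw.
1/Crs = 1/47 + 1/82 = 0.03347.
Crs = 29.878 mL/cmH2O.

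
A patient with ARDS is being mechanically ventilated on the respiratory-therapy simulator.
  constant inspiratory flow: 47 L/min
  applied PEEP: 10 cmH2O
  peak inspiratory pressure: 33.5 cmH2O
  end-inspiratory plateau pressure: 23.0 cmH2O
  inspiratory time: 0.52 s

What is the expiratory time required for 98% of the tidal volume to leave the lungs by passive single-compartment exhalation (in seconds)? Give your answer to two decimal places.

1.64

Flow: 47 L/min ÷ 60 = 0.7833 L/s.
Vt = flow × Ti = 0.7833 L/s × 0.52 s × 1000 mL/L = 407.32 mL.
R = (PIP − Pplat)/V̇ = (33.5 − 23.0) / 0.7833 = 10.5/0.7833 = 13.405 cmH2O·s/L.
C = Vt/(Pplat − PEEP) = 407.32 / (23.0 − 10) = 407.32/13.0 = 31.332 mL/cmH2O.
τ = R × C = 13.405 × 0.03133 L/cmH2O = 0.42 s.
t = −τ·ln(1 − 0.98) = −0.42·ln(0.02) = 1.643 s.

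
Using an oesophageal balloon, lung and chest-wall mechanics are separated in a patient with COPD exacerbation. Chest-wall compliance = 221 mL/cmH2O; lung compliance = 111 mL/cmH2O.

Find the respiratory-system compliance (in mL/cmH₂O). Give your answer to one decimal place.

Lung and chest wall are elastances in series: 1/Crs = 1/CL + 1/Ccw.
1/Crs = 1/111 + 1/221 = 0.01353.
Crs = 73.91 mL/cmH2O.

73.9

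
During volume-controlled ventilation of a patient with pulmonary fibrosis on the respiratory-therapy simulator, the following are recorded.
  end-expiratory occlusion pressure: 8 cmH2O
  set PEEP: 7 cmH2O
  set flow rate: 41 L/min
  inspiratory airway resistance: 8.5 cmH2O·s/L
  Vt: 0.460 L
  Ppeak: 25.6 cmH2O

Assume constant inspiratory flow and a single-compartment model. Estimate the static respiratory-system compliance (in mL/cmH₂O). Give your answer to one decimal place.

39.0

Flow: 41 L/min ÷ 60 = 0.6833 L/s.
Total PEEP = 8 cmH2O (set 7 + intrinsic 1); this is the baseline alveolar pressure.
Equation of motion (constant flow): PIP = Vt/C + R·V̇ + PEEP.
Vt/C = PIP − R·V̇ − PEEP = 25.6 − 8.5×0.6833 − 8 = 25.6 − 5.808 − 8 = 11.792 cmH2O.
C = Vt / 11.792 = 460 / 11.792 = 39.009 mL/cmH2O.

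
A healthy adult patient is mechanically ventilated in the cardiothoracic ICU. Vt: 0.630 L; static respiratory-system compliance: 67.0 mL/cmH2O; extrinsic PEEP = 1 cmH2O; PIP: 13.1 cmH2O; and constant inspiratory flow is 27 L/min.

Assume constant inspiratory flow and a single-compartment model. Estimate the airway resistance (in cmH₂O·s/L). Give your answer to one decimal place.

Flow: 27 L/min ÷ 60 = 0.45 L/s.
Equation of motion (constant flow): PIP = Vt/C + R·V̇ + PEEP.
R·V̇ = PIP − Vt/C − PEEP = 13.1 − 630/67.0 − 1 = 13.1 − 9.403 − 1 = 2.697 cmH2O.
R = 2.697 / 0.45 = 5.993 cmH2O·s/L.

6.0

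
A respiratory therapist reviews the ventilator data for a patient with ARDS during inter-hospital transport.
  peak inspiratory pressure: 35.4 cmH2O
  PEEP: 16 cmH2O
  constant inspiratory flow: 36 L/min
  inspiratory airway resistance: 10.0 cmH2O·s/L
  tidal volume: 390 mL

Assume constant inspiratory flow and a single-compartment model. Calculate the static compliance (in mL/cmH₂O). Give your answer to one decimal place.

29.1

Flow: 36 L/min ÷ 60 = 0.6 L/s.
Equation of motion (constant flow): PIP = Vt/C + R·V̇ + PEEP.
Vt/C = PIP − R·V̇ − PEEP = 35.4 − 10.0×0.6 − 16 = 35.4 − 6.0 − 16 = 13.4 cmH2O.
C = Vt / 13.4 = 390 / 13.4 = 29.104 mL/cmH2O.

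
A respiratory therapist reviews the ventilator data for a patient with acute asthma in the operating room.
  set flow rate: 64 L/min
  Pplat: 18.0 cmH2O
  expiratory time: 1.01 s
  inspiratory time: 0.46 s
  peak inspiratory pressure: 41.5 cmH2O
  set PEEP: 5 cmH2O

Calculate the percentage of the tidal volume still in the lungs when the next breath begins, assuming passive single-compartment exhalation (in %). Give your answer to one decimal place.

Flow: 64 L/min ÷ 60 = 1.0667 L/s.
Vt = flow × Ti = 1.0667 L/s × 0.46 s × 1000 mL/L = 490.68 mL.
R = (PIP − Pplat)/V̇ = (41.5 − 18.0) / 1.0667 = 23.5/1.0667 = 22.031 cmH2O·s/L.
C = Vt/(Pplat − PEEP) = 490.68 / (18.0 − 5) = 490.68/13.0 = 37.745 mL/cmH2O.
τ = R × C = 22.031 × 0.03775 L/cmH2O = 0.8317 s.
Fraction remaining at end-expiration = e^(−Te/τ) = e^(−1.01/0.8317) = 0.2969 → 29.69%.

29.7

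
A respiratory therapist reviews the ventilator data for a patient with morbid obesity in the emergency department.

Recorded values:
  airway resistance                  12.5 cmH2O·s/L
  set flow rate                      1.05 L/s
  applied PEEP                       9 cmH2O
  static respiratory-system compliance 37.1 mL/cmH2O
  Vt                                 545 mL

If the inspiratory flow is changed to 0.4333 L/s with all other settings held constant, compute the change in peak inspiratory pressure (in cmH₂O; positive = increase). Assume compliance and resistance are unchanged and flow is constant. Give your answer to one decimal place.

PIP = Vt/C + R·V̇ + PEEP (constant-flow equation of motion).
Only the resistive term changes: ΔPIP = R × ΔV̇ = 12.5 × (0.4333 − 1.05) = 12.5 × -0.6167 = -7.709 cmH2O.

-7.7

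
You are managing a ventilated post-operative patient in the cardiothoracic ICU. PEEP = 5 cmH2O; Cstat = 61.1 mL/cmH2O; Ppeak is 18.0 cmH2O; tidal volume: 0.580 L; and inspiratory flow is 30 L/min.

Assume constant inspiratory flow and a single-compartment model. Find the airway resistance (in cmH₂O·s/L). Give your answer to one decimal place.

7.0

Flow: 30 L/min ÷ 60 = 0.5 L/s.
Equation of motion (constant flow): PIP = Vt/C + R·V̇ + PEEP.
R·V̇ = PIP − Vt/C − PEEP = 18.0 − 580/61.1 − 5 = 18.0 − 9.493 − 5 = 3.507 cmH2O.
R = 3.507 / 0.5 = 7.014 cmH2O·s/L.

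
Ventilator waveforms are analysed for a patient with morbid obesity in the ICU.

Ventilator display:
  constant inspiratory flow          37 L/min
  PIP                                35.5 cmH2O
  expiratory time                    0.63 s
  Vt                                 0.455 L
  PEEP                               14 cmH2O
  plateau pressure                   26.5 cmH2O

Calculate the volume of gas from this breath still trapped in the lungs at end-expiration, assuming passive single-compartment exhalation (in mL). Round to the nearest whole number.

139

Flow: 37 L/min ÷ 60 = 0.6167 L/s.
R = (PIP − Pplat)/V̇ = (35.5 − 26.5) / 0.6167 = 9.0/0.6167 = 14.594 cmH2O·s/L.
C = Vt/(Pplat − PEEP) = 455.0 / (26.5 − 14) = 455.0/12.5 = 36.4 mL/cmH2O.
τ = R × C = 14.594 × 0.0364 L/cmH2O = 0.5312 s.
Fraction remaining = e^(−Te/τ) = e^(−0.63/0.5312) = 0.3054.
Trapped volume = 455.0 × 0.3054 = 138.96 mL.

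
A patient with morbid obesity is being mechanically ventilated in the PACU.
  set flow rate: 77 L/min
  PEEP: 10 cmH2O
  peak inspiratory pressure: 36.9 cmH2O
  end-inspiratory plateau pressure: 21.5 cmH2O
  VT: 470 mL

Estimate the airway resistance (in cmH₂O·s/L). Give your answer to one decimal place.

12.0

Flow: 77 L/min ÷ 60 = 1.2833 L/s.
Raw = (PIP − Pplat) / flow = (36.9 − 21.5) / 1.2833 = 15.4 / 1.2833 = 12.0 cmH2O·s/L.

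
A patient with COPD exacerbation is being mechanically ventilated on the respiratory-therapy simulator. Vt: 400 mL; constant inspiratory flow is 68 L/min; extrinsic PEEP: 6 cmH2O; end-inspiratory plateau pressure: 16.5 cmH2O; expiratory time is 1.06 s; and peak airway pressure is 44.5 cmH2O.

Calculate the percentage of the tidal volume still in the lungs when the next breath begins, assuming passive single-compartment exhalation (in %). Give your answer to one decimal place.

32.4

Flow: 68 L/min ÷ 60 = 1.1333 L/s.
R = (PIP − Pplat)/V̇ = (44.5 − 16.5) / 1.1333 = 28.0/1.1333 = 24.707 cmH2O·s/L.
C = Vt/(Pplat − PEEP) = 400.0 / (16.5 − 6) = 400.0/10.5 = 38.095 mL/cmH2O.
τ = R × C = 24.707 × 0.0381 L/cmH2O = 0.9413 s.
Fraction remaining at end-expiration = e^(−Te/τ) = e^(−1.06/0.9413) = 0.3243 → 32.43%.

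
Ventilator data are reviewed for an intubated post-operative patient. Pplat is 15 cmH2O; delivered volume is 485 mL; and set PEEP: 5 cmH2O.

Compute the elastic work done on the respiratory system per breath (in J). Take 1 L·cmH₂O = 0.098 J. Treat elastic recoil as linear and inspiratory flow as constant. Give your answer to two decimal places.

Elastic work ≈ ½ × (Pplat − PEEP) × Vt = 0.5 × (15 − 5) × 0.485 L = 0.5 × 10.0 × 0.485 = 2.425 L·cmH2O.
× 0.098 J/(L·cmH2O) → 0.2377 J.

0.24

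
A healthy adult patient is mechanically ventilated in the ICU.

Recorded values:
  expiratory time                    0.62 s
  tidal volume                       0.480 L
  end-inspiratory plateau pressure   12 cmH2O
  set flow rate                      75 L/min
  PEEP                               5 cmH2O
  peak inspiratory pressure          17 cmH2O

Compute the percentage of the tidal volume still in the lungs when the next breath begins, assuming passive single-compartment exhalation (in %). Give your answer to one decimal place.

Flow: 75 L/min ÷ 60 = 1.25 L/s.
R = (PIP − Pplat)/V̇ = (17 − 12) / 1.25 = 5.0/1.25 = 4.0 cmH2O·s/L.
C = Vt/(Pplat − PEEP) = 480.0 / (12 − 5) = 480.0/7.0 = 68.571 mL/cmH2O.
τ = R × C = 4.0 × 0.06857 L/cmH2O = 0.2743 s.
Fraction remaining at end-expiration = e^(−Te/τ) = e^(−0.62/0.2743) = 0.1043 → 10.43%.

10.4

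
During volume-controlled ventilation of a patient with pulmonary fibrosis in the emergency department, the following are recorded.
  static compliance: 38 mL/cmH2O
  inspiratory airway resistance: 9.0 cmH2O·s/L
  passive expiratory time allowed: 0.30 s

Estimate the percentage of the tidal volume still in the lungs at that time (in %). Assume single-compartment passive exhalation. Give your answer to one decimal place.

τ = R × C = 9.0 × 38 mL/cmH2O = 9.0 × 0.038 L/cmH2O = 0.342 s.
Passive exhalation: V(t)/V₀ = e^(−t/τ) = e^(−0.30/0.342) = 0.4159.
Fraction remaining = 0.4159 → 41.59%.

41.6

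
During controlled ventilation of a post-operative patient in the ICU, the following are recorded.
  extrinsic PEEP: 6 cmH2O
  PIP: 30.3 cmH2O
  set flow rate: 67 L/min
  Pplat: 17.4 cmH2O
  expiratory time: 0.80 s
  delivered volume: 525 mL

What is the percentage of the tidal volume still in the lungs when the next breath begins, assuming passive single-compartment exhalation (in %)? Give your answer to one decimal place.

Flow: 67 L/min ÷ 60 = 1.1167 L/s.
R = (PIP − Pplat)/V̇ = (30.3 − 17.4) / 1.1167 = 12.9/1.1167 = 11.552 cmH2O·s/L.
C = Vt/(Pplat − PEEP) = 525.0 / (17.4 − 6) = 525.0/11.4 = 46.053 mL/cmH2O.
τ = R × C = 11.552 × 0.04605 L/cmH2O = 0.532 s.
Fraction remaining at end-expiration = e^(−Te/τ) = e^(−0.80/0.532) = 0.2223 → 22.23%.

22.2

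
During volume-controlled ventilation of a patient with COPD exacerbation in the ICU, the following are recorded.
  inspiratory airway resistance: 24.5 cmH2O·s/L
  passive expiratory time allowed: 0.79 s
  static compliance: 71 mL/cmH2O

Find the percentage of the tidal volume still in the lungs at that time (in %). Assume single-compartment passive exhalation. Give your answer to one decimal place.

τ = R × C = 24.5 × 71 mL/cmH2O = 24.5 × 0.071 L/cmH2O = 1.74 s.
Passive exhalation: V(t)/V₀ = e^(−t/τ) = e^(−0.79/1.74) = 0.6351.
Fraction remaining = 0.6351 → 63.51%.

63.5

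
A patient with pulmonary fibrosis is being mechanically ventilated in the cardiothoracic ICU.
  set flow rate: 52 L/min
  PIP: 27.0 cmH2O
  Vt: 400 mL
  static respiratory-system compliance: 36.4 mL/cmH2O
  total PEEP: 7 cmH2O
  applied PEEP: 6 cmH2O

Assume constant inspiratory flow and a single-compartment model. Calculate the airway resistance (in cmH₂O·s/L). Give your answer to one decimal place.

Flow: 52 L/min ÷ 60 = 0.8667 L/s.
Total PEEP = 7 cmH2O (set 6 + intrinsic 1); this is the baseline alveolar pressure.
Equation of motion (constant flow): PIP = Vt/C + R·V̇ + PEEP.
R·V̇ = PIP − Vt/C − PEEP = 27.0 − 400/36.4 − 7 = 27.0 − 10.989 − 7 = 9.011 cmH2O.
R = 9.011 / 0.8667 = 10.397 cmH2O·s/L.

10.4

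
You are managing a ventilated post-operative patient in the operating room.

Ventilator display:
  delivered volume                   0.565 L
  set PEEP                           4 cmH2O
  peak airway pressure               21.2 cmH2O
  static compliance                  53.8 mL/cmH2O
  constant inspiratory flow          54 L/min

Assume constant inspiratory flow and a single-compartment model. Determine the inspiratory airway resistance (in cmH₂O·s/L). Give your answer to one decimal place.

Flow: 54 L/min ÷ 60 = 0.9 L/s.
Equation of motion (constant flow): PIP = Vt/C + R·V̇ + PEEP.
R·V̇ = PIP − Vt/C − PEEP = 21.2 − 565/53.8 − 4 = 21.2 − 10.502 − 4 = 6.698 cmH2O.
R = 6.698 / 0.9 = 7.442 cmH2O·s/L.

7.4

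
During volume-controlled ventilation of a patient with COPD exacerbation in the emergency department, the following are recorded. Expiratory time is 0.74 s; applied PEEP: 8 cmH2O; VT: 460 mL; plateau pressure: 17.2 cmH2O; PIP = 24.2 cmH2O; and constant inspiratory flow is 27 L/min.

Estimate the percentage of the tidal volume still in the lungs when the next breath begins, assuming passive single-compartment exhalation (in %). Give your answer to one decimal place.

38.6

Flow: 27 L/min ÷ 60 = 0.45 L/s.
R = (PIP − Pplat)/V̇ = (24.2 − 17.2) / 0.45 = 7.0/0.45 = 15.556 cmH2O·s/L.
C = Vt/(Pplat − PEEP) = 460.0 / (17.2 − 8) = 460.0/9.2 = 50.0 mL/cmH2O.
τ = R × C = 15.556 × 0.05 L/cmH2O = 0.7778 s.
Fraction remaining at end-expiration = e^(−Te/τ) = e^(−0.74/0.7778) = 0.3862 → 38.62%.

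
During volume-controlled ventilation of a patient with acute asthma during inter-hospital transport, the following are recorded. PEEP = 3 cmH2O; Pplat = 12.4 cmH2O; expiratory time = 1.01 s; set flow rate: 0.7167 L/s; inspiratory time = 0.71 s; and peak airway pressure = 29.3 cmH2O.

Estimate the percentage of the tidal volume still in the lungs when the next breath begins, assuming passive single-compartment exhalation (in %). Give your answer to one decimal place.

Vt = flow × Ti = 0.7167 L/s × 0.71 s × 1000 mL/L = 508.86 mL.
R = (PIP − Pplat)/V̇ = (29.3 − 12.4) / 0.7167 = 16.9/0.7167 = 23.58 cmH2O·s/L.
C = Vt/(Pplat − PEEP) = 508.86 / (12.4 − 3) = 508.86/9.4 = 54.134 mL/cmH2O.
τ = R × C = 23.58 × 0.05413 L/cmH2O = 1.276 s.
Fraction remaining at end-expiration = e^(−Te/τ) = e^(−1.01/1.276) = 0.4531 → 45.31%.

45.3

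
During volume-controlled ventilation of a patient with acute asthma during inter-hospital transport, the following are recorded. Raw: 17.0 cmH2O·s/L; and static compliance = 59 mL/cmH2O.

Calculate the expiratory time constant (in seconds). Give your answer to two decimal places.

τ = R × C = 17.0 × 59 mL/cmH2O = 17.0 × 0.059 L/cmH2O = 1.003 s.

1.00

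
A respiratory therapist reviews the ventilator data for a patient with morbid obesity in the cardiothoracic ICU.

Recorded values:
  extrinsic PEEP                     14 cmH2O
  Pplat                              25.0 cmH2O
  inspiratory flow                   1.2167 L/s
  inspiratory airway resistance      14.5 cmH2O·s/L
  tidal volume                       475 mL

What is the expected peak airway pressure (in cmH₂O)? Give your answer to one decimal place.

PIP = Pplat + Raw × flow = 25.0 + 14.5 × 1.2167 = 25.0 + 17.642 = 42.642 cmH2O.

42.6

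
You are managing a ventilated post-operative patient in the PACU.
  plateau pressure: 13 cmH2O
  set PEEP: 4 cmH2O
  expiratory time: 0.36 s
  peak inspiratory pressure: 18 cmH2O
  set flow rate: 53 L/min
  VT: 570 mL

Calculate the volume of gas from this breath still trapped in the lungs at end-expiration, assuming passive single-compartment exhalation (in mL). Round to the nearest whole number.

Flow: 53 L/min ÷ 60 = 0.8833 L/s.
R = (PIP − Pplat)/V̇ = (18 − 13) / 0.8833 = 5.0/0.8833 = 5.661 cmH2O·s/L.
C = Vt/(Pplat − PEEP) = 570.0 / (13 − 4) = 570.0/9.0 = 63.333 mL/cmH2O.
τ = R × C = 5.661 × 0.06333 L/cmH2O = 0.3585 s.
Fraction remaining = e^(−Te/τ) = e^(−0.36/0.3585) = 0.3663.
Trapped volume = 570.0 × 0.3663 = 208.79 mL.

209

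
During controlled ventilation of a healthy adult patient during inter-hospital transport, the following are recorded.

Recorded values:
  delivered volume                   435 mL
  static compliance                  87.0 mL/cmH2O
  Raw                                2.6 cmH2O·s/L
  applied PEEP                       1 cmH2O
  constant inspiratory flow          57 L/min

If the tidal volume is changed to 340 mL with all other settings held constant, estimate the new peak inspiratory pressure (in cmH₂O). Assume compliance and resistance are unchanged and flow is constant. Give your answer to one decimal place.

7.4

Flow: 57 L/min ÷ 60 = 0.95 L/s.
PIP = Vt/C + R·V̇ + PEEP (constant-flow equation of motion).
Only the elastic term changes: ΔPIP = ΔVt / C = (340 − 435) / 87.0 = -1.092 cmH2O.
Original PIP = 435/87.0 + 2.6×0.95 + 1 = 8.47 cmH2O; new PIP = 8.47 + (-1.092) = 7.378 cmH2O.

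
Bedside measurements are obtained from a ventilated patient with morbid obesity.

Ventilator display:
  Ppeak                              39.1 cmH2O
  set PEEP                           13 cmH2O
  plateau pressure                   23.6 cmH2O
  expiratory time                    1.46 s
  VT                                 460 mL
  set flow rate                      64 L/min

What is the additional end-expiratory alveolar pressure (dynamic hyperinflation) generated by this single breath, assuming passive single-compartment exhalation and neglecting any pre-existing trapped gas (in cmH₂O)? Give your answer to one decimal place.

Flow: 64 L/min ÷ 60 = 1.0667 L/s.
R = (PIP − Pplat)/V̇ = (39.1 − 23.6) / 1.0667 = 15.5/1.0667 = 14.531 cmH2O·s/L.
C = Vt/(Pplat − PEEP) = 460.0 / (23.6 − 13) = 460.0/10.6 = 43.396 mL/cmH2O.
τ = R × C = 14.531 × 0.0434 L/cmH2O = 0.6306 s.
Fraction remaining = e^(−Te/τ) = e^(−1.46/0.6306) = 0.09874; trapped volume = 460.0 × 0.09874 = 45.42 mL.
Additional alveolar pressure from trapping ≈ V_trapped / C = 45.42 / 43.396 = 1.047 cmH2O.

1.0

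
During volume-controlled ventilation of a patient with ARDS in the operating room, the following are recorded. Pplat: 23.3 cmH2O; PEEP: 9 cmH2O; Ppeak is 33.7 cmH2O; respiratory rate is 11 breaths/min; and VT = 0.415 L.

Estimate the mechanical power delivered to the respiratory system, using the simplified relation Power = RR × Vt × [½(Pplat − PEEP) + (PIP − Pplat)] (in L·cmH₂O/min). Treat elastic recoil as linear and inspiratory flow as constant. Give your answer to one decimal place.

80.1

Per-breath work = Vt × [½(Pplat−PEEP) + (PIP−Pplat)] = 0.415 × [0.5×14.3 + 10.4] = 0.415 × 17.55 = 7.283 L·cmH2O.
Power = 11 × 7.283 = 80.113 L·cmH2O/min.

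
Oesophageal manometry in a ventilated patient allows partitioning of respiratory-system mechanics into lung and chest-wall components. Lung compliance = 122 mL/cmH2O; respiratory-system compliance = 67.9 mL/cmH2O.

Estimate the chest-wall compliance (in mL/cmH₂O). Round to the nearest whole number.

153

1/Ccw = 1/Crs − 1/CL.
1/Ccw = 1/67.9 − 1/122 = 0.006531.
Ccw = 153.12 mL/cmH2O.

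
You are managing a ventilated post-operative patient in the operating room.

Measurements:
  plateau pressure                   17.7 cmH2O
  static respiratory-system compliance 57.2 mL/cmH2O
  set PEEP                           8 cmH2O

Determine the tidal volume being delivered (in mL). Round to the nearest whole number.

555

Vt = Cstat × (Pplat − PEEP) = 57.2 × (17.7 − 8) = 57.2 × 9.7 = 554.84 mL.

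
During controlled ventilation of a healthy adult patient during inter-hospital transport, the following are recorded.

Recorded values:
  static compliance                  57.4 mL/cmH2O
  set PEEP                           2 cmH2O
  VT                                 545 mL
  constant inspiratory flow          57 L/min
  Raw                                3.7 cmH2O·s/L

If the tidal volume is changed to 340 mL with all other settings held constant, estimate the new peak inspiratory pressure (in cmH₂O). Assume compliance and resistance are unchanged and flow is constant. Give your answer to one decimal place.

11.4

Flow: 57 L/min ÷ 60 = 0.95 L/s.
PIP = Vt/C + R·V̇ + PEEP (constant-flow equation of motion).
Only the elastic term changes: ΔPIP = ΔVt / C = (340 − 545) / 57.4 = -3.571 cmH2O.
Original PIP = 545/57.4 + 3.7×0.95 + 2 = 15.01 cmH2O; new PIP = 15.01 + (-3.571) = 11.439 cmH2O.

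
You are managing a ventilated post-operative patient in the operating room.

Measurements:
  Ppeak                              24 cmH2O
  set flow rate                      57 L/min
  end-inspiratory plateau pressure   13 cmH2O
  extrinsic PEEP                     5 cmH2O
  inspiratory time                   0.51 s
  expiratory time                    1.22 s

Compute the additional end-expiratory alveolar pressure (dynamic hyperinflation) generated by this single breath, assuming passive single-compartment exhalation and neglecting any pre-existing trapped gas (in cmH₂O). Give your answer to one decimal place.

1.4

Flow: 57 L/min ÷ 60 = 0.95 L/s.
Vt = flow × Ti = 0.95 L/s × 0.51 s × 1000 mL/L = 484.5 mL.
R = (PIP − Pplat)/V̇ = (24 − 13) / 0.95 = 11.0/0.95 = 11.579 cmH2O·s/L.
C = Vt/(Pplat − PEEP) = 484.5 / (13 − 5) = 484.5/8.0 = 60.563 mL/cmH2O.
τ = R × C = 11.579 × 0.06056 L/cmH2O = 0.7012 s.
Fraction remaining = e^(−Te/τ) = e^(−1.22/0.7012) = 0.1755; trapped volume = 484.5 × 0.1755 = 85.03 mL.
Additional alveolar pressure from trapping ≈ V_trapped / C = 85.03 / 60.563 = 1.404 cmH2O.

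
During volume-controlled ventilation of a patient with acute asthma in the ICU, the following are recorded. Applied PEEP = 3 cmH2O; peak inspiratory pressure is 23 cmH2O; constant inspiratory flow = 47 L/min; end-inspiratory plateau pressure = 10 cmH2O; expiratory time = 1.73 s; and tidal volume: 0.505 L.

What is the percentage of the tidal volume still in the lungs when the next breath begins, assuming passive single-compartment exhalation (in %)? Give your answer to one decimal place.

Flow: 47 L/min ÷ 60 = 0.7833 L/s.
R = (PIP − Pplat)/V̇ = (23 − 10) / 0.7833 = 13.0/0.7833 = 16.596 cmH2O·s/L.
C = Vt/(Pplat − PEEP) = 505.0 / (10 − 3) = 505.0/7.0 = 72.143 mL/cmH2O.
τ = R × C = 16.596 × 0.07214 L/cmH2O = 1.197 s.
Fraction remaining at end-expiration = e^(−Te/τ) = e^(−1.73/1.197) = 0.2357 → 23.57%.

23.6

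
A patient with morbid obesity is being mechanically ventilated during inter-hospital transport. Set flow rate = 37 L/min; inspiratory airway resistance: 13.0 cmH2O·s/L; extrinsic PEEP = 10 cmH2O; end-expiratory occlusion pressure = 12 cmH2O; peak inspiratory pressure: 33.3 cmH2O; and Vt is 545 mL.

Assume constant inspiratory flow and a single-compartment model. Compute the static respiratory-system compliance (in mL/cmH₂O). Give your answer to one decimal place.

Flow: 37 L/min ÷ 60 = 0.6167 L/s.
Total PEEP = 12 cmH2O (set 10 + intrinsic 2); this is the baseline alveolar pressure.
Equation of motion (constant flow): PIP = Vt/C + R·V̇ + PEEP.
Vt/C = PIP − R·V̇ − PEEP = 33.3 − 13.0×0.6167 − 12 = 33.3 − 8.017 − 12 = 13.283 cmH2O.
C = Vt / 13.283 = 545 / 13.283 = 41.03 mL/cmH2O.

41.0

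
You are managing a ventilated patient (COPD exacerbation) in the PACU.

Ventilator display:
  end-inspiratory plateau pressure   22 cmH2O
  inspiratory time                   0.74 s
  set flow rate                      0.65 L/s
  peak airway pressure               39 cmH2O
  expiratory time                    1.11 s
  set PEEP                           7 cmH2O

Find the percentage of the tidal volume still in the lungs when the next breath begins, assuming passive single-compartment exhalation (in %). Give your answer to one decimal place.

26.6

Vt = flow × Ti = 0.65 L/s × 0.74 s × 1000 mL/L = 481.0 mL.
R = (PIP − Pplat)/V̇ = (39 − 22) / 0.65 = 17.0/0.65 = 26.154 cmH2O·s/L.
C = Vt/(Pplat − PEEP) = 481.0 / (22 − 7) = 481.0/15.0 = 32.067 mL/cmH2O.
τ = R × C = 26.154 × 0.03207 L/cmH2O = 0.8388 s.
Fraction remaining at end-expiration = e^(−Te/τ) = e^(−1.11/0.8388) = 0.2663 → 26.63%.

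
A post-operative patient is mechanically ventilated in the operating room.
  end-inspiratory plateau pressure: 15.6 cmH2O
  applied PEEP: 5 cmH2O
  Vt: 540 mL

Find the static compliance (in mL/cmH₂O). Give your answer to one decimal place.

50.9

Cstat = Vt / (Pplat − PEEP) = 540 / (15.6 − 5) = 540 / 10.6 = 50.943 mL/cmH2O.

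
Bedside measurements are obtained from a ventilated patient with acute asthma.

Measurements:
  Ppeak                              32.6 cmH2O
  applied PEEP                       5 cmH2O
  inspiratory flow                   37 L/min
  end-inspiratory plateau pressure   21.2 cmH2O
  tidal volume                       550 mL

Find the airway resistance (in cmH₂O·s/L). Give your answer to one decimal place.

Flow: 37 L/min ÷ 60 = 0.6167 L/s.
Raw = (PIP − Pplat) / flow = (32.6 − 21.2) / 0.6167 = 11.4 / 0.6167 = 18.485 cmH2O·s/L.

18.5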